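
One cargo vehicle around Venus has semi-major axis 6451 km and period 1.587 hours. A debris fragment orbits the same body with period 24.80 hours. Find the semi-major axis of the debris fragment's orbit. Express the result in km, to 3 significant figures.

a₂ ≈ 40300 km

Kepler's third law: a³ ∝ T², so a₂ = a₁ (T₂/T₁)^(2/3).
T₂/T₁ = 15.63, (T₂/T₁)^(2/3) = 6.251.
a₂ = 6451 × 6.251 = 40320 km.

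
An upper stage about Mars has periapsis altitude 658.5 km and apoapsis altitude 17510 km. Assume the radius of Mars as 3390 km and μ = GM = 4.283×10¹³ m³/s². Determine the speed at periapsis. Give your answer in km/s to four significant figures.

r_p = 3390 + 658.5 = 4048.5 km = 4.0485×10⁶ m.
r_a = 3390 + 17510 = 20900 km = 2.0900×10⁷ m.
Semi-major axis a = (r_p + r_a)/2 = 12474 km = 1.247×10⁷ m.
Vis-viva: v² = μ(2/r − 1/a) = 4.283×10¹³ × (4.940×10⁻⁷ − 8.017×10⁻⁸) = 1.772×10⁷ m²/s².
v = 4210 m/s = 4.210 km/s.

v ≈ 4.210 km/s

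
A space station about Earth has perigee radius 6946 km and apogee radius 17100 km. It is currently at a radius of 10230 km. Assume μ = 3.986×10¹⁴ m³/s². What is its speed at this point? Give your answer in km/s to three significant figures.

v ≈ 6.69 km/s

Semi-major axis a = (r_p + r_a)/2 = 12023 km = 1.202×10⁷ m.
Vis-viva: v² = μ(2/r − 1/a) = 3.986×10¹⁴ × (1.955×10⁻⁷ − 8.317×10⁻⁸) = 4.477×10⁷ m²/s².
v = 6691 m/s = 6.691 km/s.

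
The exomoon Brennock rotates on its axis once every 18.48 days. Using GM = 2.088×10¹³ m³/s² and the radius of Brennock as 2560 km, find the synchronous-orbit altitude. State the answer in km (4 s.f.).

T = 18.48 days = 1.597×10⁶ s.
A synchronous orbit has period T, so by Kepler's third law a = (μT²/4π²)^(1/3).
μT²/4π² = 2.088×10¹³ × (1.597×10⁶)² / 39.48 = 1.348×10²⁴ m³.
a = 1.105×10⁸ m = 1.1048×10⁵ km.
Altitude h = a − R = 1.1048×10⁵ − 2560 = 1.0792×10⁵ km.

h_sync ≈ 1.079×10⁵ km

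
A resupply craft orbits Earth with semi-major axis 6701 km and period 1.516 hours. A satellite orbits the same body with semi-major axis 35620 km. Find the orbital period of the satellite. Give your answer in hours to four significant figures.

Kepler's third law: T² ∝ a³, so T₂ = T₁ (a₂/a₁)^(3/2).
a₂/a₁ = 5.316, (a₂/a₁)^(3/2) = 12.26.
T₂ = 1.516 × 12.26 = 18.58 hours.

T₂ ≈ 18.58 hours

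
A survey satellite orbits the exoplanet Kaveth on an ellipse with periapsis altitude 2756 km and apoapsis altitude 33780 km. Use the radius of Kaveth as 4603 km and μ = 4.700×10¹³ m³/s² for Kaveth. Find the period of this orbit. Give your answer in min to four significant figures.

T ≈ 1671 min

r_p = 4603 + 2756 = 7359.0 km = 7.3590×10⁶ m.
r_a = 4603 + 33780 = 38383 km = 3.8383×10⁷ m.
Semi-major axis a = (r_p + r_a)/2 = (7359.0 + 38383)/2 = 22871 km = 2.287×10⁷ m.
By Kepler's third law T = 2π√(a³/μ) = 2π × 1.595×10⁴ = 1.002×10⁵ s.
= 1671 min.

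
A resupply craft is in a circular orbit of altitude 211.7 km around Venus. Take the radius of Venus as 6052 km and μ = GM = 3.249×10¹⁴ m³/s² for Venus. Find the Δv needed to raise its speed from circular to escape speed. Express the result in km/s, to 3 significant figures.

r = 6052 + 211.7 = 6263.7 km = 6.2637×10⁶ m.
Circular speed v_c = √(μ/r) = 7202 m/s.
Escape speed v_esc = √(2μ/r) = √2 × v_c = 10190 m/s.
Δv = v_esc − v_c = 2983 m/s = 2.983 km/s.

Δv ≈ 2.98 km/s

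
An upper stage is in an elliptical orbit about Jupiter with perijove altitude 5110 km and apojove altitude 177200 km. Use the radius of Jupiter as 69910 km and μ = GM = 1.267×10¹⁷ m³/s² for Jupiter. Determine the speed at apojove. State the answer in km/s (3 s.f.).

r_p = 69910 + 5110 = 75020 km = 7.5020×10⁷ m.
r_a = 69910 + 177200 = 247110 km = 2.4711×10⁸ m.
Semi-major axis a = (r_p + r_a)/2 = 1.6106×10⁵ km = 1.611×10⁸ m.
Vis-viva: v² = μ(2/r − 1/a) = 1.267×10¹⁷ × (8.094×10⁻⁹ − 6.209×10⁻⁹) = 2.388×10⁸ m²/s².
v = 15450 m/s = 15.45 km/s.

v ≈ 15.5 km/s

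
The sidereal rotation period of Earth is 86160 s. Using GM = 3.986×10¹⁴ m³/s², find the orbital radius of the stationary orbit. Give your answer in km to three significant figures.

r_sync ≈ 42200 km

A synchronous orbit has period T, so by Kepler's third law a = (μT²/4π²)^(1/3).
μT²/4π² = 3.986×10¹⁴ × (8.616×10⁴)² / 39.48 = 7.495×10²² m³.
a = 4.216×10⁷ m = 42163 km.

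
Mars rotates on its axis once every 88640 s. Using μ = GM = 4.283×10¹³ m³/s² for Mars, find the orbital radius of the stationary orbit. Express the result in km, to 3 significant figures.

r_sync ≈ 20400 km

A synchronous orbit has period T, so by Kepler's third law a = (μT²/4π²)^(1/3).
μT²/4π² = 4.283×10¹³ × (8.864×10⁴)² / 39.48 = 8.524×10²¹ m³.
a = 2.043×10⁷ m = 20428 km.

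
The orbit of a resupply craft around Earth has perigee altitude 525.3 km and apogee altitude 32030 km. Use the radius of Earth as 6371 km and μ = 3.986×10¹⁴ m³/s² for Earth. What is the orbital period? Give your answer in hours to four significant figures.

T ≈ 9.423 hours

r_p = 6371 + 525.3 = 6896.3 km = 6.8963×10⁶ m.
r_a = 6371 + 32030 = 38401 km = 3.8401×10⁷ m.
Semi-major axis a = (r_p + r_a)/2 = (6896.3 + 38401)/2 = 22649 km = 2.265×10⁷ m.
By Kepler's third law T = 2π√(a³/μ) = 2π × 5.399×10³ = 3.392×10⁴ s.
= 9.423 hours.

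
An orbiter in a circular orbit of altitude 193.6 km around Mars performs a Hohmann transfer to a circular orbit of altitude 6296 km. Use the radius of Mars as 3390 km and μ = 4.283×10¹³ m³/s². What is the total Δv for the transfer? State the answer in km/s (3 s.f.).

Δv_total ≈ 1.28 km/s

r₁ = 3390 + 193.6 = 3583.6 km = 3.5836×10⁶ m.
r₂ = 3390 + 6296 = 9686.0 km = 9.6860×10⁶ m.
Transfer ellipse a_t = (r₁ + r₂)/2 = 6.635×10⁶ m.
At r₁: circular v_c1 = √(μ/r₁) = 3457 m/s; transfer-periapsis v_p = √[μ(2/r₁ − 1/a_t)] = 4177 m/s.
Δv₁ = v_p − v_c1 = 720.0 m/s.
At r₂: circular v_c2 = √(μ/r₂) = 2103 m/s; transfer-apoapsis v_a = √[μ(2/r₂ − 1/a_t)] = 1545 m/s.
Δv₂ = v_c2 − v_a = 557.4 m/s.
Total Δv = Δv₁ + Δv₂ = 1277 m/s = 1.277 km/s.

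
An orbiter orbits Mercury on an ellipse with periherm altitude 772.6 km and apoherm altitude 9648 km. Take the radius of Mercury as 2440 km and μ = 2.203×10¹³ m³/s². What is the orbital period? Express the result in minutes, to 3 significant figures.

r_p = 2440 + 772.6 = 3212.6 km = 3.2126×10⁶ m.
r_a = 2440 + 9648 = 12088 km = 1.2088×10⁷ m.
Semi-major axis a = (r_p + r_a)/2 = (3212.6 + 12088)/2 = 7650.3 km = 7.650×10⁶ m.
By Kepler's third law T = 2π√(a³/μ) = 2π × 4.508×10³ = 2.833×10⁴ s.
= 472.1 minutes.

T ≈ 472 minutes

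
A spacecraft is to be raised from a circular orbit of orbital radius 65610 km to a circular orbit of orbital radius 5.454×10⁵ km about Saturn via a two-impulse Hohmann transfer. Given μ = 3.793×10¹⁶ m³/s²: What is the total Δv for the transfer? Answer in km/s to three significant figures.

r₁ = 65610 km = 6.561×10⁷ m.
r₂ = 5.454×10⁵ km = 5.454×10⁸ m.
Transfer ellipse a_t = (r₁ + r₂)/2 = 3.055×10⁸ m.
At r₁: circular v_c1 = √(μ/r₁) = 24040 m/s; transfer-perikrone v_p = √[μ(2/r₁ − 1/a_t)] = 32130 m/s.
Δv₁ = v_p − v_c1 = 8082 m/s.
At r₂: circular v_c2 = √(μ/r₂) = 8339 m/s; transfer-apokrone v_a = √[μ(2/r₂ − 1/a_t)] = 3865 m/s.
Δv₂ = v_c2 − v_a = 4475 m/s.
Total Δv = Δv₁ + Δv₂ = 12560 m/s = 12.56 km/s.

Δv_total ≈ 12.6 km/s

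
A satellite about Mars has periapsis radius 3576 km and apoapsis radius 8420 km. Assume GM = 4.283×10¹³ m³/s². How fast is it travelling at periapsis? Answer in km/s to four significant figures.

v ≈ 4.100 km/s

Semi-major axis a = (r_p + r_a)/2 = 5998.0 km = 5.998×10⁶ m.
Vis-viva: v² = μ(2/r − 1/a) = 4.283×10¹³ × (5.593×10⁻⁷ − 1.667×10⁻⁷) = 1.681×10⁷ m²/s².
v = 4100 m/s = 4.100 km/s.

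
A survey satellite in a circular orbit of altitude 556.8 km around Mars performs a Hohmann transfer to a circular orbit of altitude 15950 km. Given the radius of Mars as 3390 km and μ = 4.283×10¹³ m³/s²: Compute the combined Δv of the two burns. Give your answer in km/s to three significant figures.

Δv_total ≈ 1.57 km/s

r₁ = 3390 + 556.8 = 3946.8 km = 3.9468×10⁶ m.
r₂ = 3390 + 15950 = 19340 km = 1.9340×10⁷ m.
Transfer ellipse a_t = (r₁ + r₂)/2 = 1.164×10⁷ m.
At r₁: circular v_c1 = √(μ/r₁) = 3294 m/s; transfer-periapsis v_p = √[μ(2/r₁ − 1/a_t)] = 4246 m/s.
Δv₁ = v_p − v_c1 = 951.4 m/s.
At r₂: circular v_c2 = √(μ/r₂) = 1488 m/s; transfer-apoapsis v_a = √[μ(2/r₂ − 1/a_t)] = 866.4 m/s.
Δv₂ = v_c2 − v_a = 621.7 m/s.
Total Δv = Δv₁ + Δv₂ = 1573 m/s = 1.573 km/s.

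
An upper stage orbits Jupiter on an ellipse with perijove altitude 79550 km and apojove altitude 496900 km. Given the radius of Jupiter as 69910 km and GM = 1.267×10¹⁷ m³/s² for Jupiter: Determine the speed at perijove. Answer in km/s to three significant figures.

v ≈ 36.6 km/s

r_p = 69910 + 79550 = 149460 km = 1.4946×10⁸ m.
r_a = 69910 + 496900 = 566810 km = 5.6681×10⁸ m.
Semi-major axis a = (r_p + r_a)/2 = 3.5814×10⁵ km = 3.581×10⁸ m.
Vis-viva: v² = μ(2/r − 1/a) = 1.267×10¹⁷ × (1.338×10⁻⁸ − 2.792×10⁻⁹) = 1.342×10⁹ m²/s².
v = 36630 m/s = 36.63 km/s.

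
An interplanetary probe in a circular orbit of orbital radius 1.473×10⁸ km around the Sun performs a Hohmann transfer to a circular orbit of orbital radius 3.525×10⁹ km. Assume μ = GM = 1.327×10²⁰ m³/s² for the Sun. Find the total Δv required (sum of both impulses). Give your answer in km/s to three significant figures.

Δv_total ≈ 16.0 km/s

r₁ = 1.473×10⁸ km = 1.473×10¹¹ m.
r₂ = 3.525×10⁹ km = 3.525×10¹² m.
Transfer ellipse a_t = (r₁ + r₂)/2 = 1.836×10¹² m.
At r₁: circular v_c1 = √(μ/r₁) = 30010 m/s; transfer-perihelion v_p = √[μ(2/r₁ − 1/a_t)] = 41590 m/s.
Δv₁ = v_p − v_c1 = 11570 m/s.
At r₂: circular v_c2 = √(μ/r₂) = 6136 m/s; transfer-aphelion v_a = √[μ(2/r₂ − 1/a_t)] = 1738 m/s.
Δv₂ = v_c2 − v_a = 4398 m/s.
Total Δv = Δv₁ + Δv₂ = 15970 m/s = 15.97 km/s.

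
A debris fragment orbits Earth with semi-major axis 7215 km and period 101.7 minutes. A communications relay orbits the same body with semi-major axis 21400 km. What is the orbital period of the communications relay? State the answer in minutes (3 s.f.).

Kepler's third law: T² ∝ a³, so T₂ = T₁ (a₂/a₁)^(3/2).
a₂/a₁ = 2.966, (a₂/a₁)^(3/2) = 5.108.
T₂ = 101.7 × 5.108 = 519.5 minutes.

T₂ ≈ 520 minutes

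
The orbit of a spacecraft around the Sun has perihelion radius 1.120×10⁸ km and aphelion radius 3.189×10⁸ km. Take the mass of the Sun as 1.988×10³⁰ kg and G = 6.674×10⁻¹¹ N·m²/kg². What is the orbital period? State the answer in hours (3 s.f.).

μ = GM = 6.674×10⁻¹¹ × 1.988×10³⁰ = 1.327×10²⁰ m³/s².
Semi-major axis a = (r_p + r_a)/2 = (1.1200×10⁸ + 3.1890×10⁸)/2 = 2.1545×10⁸ km = 2.154×10¹¹ m.
By Kepler's third law T = 2π√(a³/μ) = 2π × 8.682×10⁶ = 5.455×10⁷ s.
= 15150 hours.

T ≈ 15200 hours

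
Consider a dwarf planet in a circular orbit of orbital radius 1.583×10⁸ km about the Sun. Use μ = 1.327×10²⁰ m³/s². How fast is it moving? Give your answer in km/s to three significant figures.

r = 1.583×10⁸ km = 1.583×10¹¹ m.
For a circular orbit v = √(μ/r) = √(1.327×10²⁰ / 1.583×10¹¹) = √(8.383×10⁸) = 28950 m/s.
That is 28.95 km/s.

v ≈ 29.0 km/s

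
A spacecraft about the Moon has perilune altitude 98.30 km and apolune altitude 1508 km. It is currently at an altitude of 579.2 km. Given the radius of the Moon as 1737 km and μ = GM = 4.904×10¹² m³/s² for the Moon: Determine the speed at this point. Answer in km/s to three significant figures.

r_p = 1737 + 98.30 = 1835.3 km = 1.8353×10⁶ m.
r_a = 1737 + 1508 = 3245.0 km = 3.2450×10⁶ m.
r = 1737 + 579.2 = 2316.2 km = 2.316×10⁶ m.
Semi-major axis a = (r_p + r_a)/2 = 2540.2 km = 2.540×10⁶ m.
Vis-viva: v² = μ(2/r − 1/a) = 4.904×10¹² × (8.635×10⁻⁷ − 3.937×10⁻⁷) = 2.304×10⁶ m²/s².
v = 1518 m/s = 1.518 km/s.

v ≈ 1.52 km/s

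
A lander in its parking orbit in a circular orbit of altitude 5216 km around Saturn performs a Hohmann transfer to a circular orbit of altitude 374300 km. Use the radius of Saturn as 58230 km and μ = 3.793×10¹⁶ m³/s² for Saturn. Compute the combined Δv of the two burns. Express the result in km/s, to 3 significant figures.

Δv_total ≈ 12.5 km/s

r₁ = 58230 + 5216 = 63446 km = 6.3446×10⁷ m.
r₂ = 58230 + 374300 = 432530 km = 4.3253×10⁸ m.
Transfer ellipse a_t = (r₁ + r₂)/2 = 2.480×10⁸ m.
At r₁: circular v_c1 = √(μ/r₁) = 24450 m/s; transfer-perikrone v_p = √[μ(2/r₁ − 1/a_t)] = 32290 m/s.
Δv₁ = v_p − v_c1 = 7840 m/s.
At r₂: circular v_c2 = √(μ/r₂) = 9364 m/s; transfer-apokrone v_a = √[μ(2/r₂ − 1/a_t)] = 4737 m/s.
Δv₂ = v_c2 − v_a = 4628 m/s.
Total Δv = Δv₁ + Δv₂ = 12470 m/s = 12.47 km/s.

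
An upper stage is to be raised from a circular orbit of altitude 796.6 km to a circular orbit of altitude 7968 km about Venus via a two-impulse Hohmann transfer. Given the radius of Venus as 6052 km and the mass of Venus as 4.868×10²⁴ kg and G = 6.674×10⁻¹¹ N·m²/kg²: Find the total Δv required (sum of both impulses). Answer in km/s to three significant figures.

Δv_total ≈ 2.01 km/s

μ = GM = 6.674×10⁻¹¹ × 4.868×10²⁴ = 3.249×10¹⁴ m³/s².
r₁ = 6052 + 796.6 = 6848.6 km = 6.8486×10⁶ m.
r₂ = 6052 + 7968 = 14020 km = 1.4020×10⁷ m.
Transfer ellipse a_t = (r₁ + r₂)/2 = 1.043×10⁷ m.
At r₁: circular v_c1 = √(μ/r₁) = 6888 m/s; transfer-periapsis v_p = √[μ(2/r₁ − 1/a_t)] = 7984 m/s.
Δv₁ = v_p − v_c1 = 1096 m/s.
At r₂: circular v_c2 = √(μ/r₂) = 4814 m/s; transfer-apoapsis v_a = √[μ(2/r₂ − 1/a_t)] = 3900 m/s.
Δv₂ = v_c2 − v_a = 913.9 m/s.
Total Δv = Δv₁ + Δv₂ = 2010 m/s = 2.010 km/s.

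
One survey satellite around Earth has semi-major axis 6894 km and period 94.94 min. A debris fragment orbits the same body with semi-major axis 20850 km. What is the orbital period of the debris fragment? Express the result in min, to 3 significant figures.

Kepler's third law: T² ∝ a³, so T₂ = T₁ (a₂/a₁)^(3/2).
a₂/a₁ = 3.024, (a₂/a₁)^(3/2) = 5.260.
T₂ = 94.94 × 5.260 = 499.3 min.

T₂ ≈ 499 min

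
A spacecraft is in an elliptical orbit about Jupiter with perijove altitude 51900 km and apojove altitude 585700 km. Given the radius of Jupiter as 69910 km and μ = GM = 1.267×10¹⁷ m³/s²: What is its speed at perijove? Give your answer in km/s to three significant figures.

v ≈ 41.9 km/s

r_p = 69910 + 51900 = 121810 km = 1.2181×10⁸ m.
r_a = 69910 + 585700 = 655610 km = 6.5561×10⁸ m.
Semi-major axis a = (r_p + r_a)/2 = 3.8871×10⁵ km = 3.887×10⁸ m.
Vis-viva: v² = μ(2/r − 1/a) = 1.267×10¹⁷ × (1.642×10⁻⁸ − 2.573×10⁻⁹) = 1.754×10⁹ m²/s².
v = 41880 m/s = 41.88 km/s.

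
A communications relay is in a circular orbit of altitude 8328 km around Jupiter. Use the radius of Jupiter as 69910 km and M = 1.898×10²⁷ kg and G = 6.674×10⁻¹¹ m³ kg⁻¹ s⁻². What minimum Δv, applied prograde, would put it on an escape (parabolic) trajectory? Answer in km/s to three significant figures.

Δv ≈ 16.7 km/s

μ = GM = 6.674×10⁻¹¹ × 1.898×10²⁷ = 1.267×10¹⁷ m³/s².
r = 69910 + 8328 = 78238 km = 7.8238×10⁷ m.
Circular speed v_c = √(μ/r) = 40240 m/s.
Escape speed v_esc = √(2μ/r) = √2 × v_c = 56900 m/s.
Δv = v_esc − v_c = 16670 m/s = 16.67 km/s.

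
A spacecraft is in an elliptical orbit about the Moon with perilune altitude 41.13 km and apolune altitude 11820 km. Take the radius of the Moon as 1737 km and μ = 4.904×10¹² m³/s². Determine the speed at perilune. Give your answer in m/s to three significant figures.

v ≈ 2210 m/s

r_p = 1737 + 41.13 = 1778.1 km = 1.7781×10⁶ m.
r_a = 1737 + 11820 = 13557 km = 1.3557×10⁷ m.
Semi-major axis a = (r_p + r_a)/2 = 7667.6 km = 7.668×10⁶ m.
Vis-viva: v² = μ(2/r − 1/a) = 4.904×10¹² × (1.125×10⁻⁶ − 1.304×10⁻⁷) = 4.876×10⁶ m²/s².
v = 2208 m/s.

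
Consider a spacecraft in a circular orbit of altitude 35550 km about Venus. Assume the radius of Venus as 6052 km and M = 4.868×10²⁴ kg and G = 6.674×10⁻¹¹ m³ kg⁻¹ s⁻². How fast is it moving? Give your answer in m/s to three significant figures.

v ≈ 2790 m/s

μ = GM = 6.674×10⁻¹¹ × 4.868×10²⁴ = 3.249×10¹⁴ m³/s².
r = 6052 + 35550 = 41602 km = 4.1602×10⁷ m.
For a circular orbit v = √(μ/r) = √(3.249×10¹⁴ / 4.160×10⁷) = √(7.809×10⁶) = 2795 m/s.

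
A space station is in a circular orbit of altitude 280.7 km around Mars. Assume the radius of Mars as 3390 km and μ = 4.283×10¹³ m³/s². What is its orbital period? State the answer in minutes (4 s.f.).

r = 3390 + 280.7 = 3670.7 km = 3.6707×10⁶ m.
Kepler's third law: T = 2π√(r³/μ) = 2π√((3.671×10⁶)³ / 4.283×10¹³).
r³/μ = 1.155×10⁶ s², so T = 2π × 1.075×10³ = 6.752×10³ s.
Converting: 6.752×10³ s ÷ 60.00 = 112.5 minutes.

T ≈ 112.5 minutes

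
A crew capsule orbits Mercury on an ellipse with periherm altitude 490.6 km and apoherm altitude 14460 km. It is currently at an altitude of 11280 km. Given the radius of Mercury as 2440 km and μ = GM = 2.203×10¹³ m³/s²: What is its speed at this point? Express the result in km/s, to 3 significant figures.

r_p = 2440 + 490.6 = 2930.6 km = 2.9306×10⁶ m.
r_a = 2440 + 14460 = 16900 km = 1.6900×10⁷ m.
r = 2440 + 11280 = 13720 km = 1.372×10⁷ m.
Semi-major axis a = (r_p + r_a)/2 = 9915.3 km = 9.915×10⁶ m.
Vis-viva: v² = μ(2/r − 1/a) = 2.203×10¹³ × (1.458×10⁻⁷ − 1.009×10⁻⁷) = 9.896×10⁵ m²/s².
v = 994.8 m/s = 0.9948 km/s.

v ≈ 0.995 km/s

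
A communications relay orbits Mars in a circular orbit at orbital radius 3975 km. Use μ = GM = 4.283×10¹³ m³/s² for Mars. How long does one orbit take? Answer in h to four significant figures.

r = 3975 km = 3.975×10⁶ m.
Kepler's third law: T = 2π√(r³/μ) = 2π√((3.975×10⁶)³ / 4.283×10¹³).
r³/μ = 1.466×10⁶ s², so T = 2π × 1.211×10³ = 7.609×10³ s.
Converting: 7.609×10³ s ÷ 3600 = 2.114 h.

T ≈ 2.114 h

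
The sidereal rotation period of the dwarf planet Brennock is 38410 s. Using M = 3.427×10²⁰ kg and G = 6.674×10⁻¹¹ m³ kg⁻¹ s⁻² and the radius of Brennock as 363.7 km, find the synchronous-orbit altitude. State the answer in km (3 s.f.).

μ = GM = 6.674×10⁻¹¹ × 3.427×10²⁰ = 2.287×10¹⁰ m³/s².
A synchronous orbit has period T, so by Kepler's third law a = (μT²/4π²)^(1/3).
μT²/4π² = 2.287×10¹⁰ × (3.841×10⁴)² / 39.48 = 8.547×10¹⁷ m³.
a = 9.490×10⁵ m = 949.02 km.
Altitude h = a − R = 949.02 − 363.7 = 585.32 km.

h_sync ≈ 585 km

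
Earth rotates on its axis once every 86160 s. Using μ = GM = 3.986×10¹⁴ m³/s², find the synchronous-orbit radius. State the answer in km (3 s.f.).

A synchronous orbit has period T, so by Kepler's third law a = (μT²/4π²)^(1/3).
μT²/4π² = 3.986×10¹⁴ × (8.616×10⁴)² / 39.48 = 7.495×10²² m³.
a = 4.216×10⁷ m = 42163 km.

r_sync ≈ 42200 km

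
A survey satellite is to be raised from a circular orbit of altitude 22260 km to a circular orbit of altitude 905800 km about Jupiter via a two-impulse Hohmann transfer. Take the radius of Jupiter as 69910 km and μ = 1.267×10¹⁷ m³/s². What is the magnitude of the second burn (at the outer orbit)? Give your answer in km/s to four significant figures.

r₁ = 69910 + 22260 = 92170 km = 9.2170×10⁷ m.
r₂ = 69910 + 905800 = 975710 km = 9.7571×10⁸ m.
Transfer ellipse a_t = (r₁ + r₂)/2 = 5.339×10⁸ m.
At r₁: circular v_c1 = √(μ/r₁) = 37080 m/s; transfer-perijove v_p = √[μ(2/r₁ − 1/a_t)] = 50120 m/s.
At r₂: circular v_c2 = √(μ/r₂) = 11400 m/s; transfer-apojove v_a = √[μ(2/r₂ − 1/a_t)] = 4735 m/s.
Δv₂ = v_c2 − v_a = 6661 m/s.
= 6.661 km/s.

Δv ≈ 6.661 km/s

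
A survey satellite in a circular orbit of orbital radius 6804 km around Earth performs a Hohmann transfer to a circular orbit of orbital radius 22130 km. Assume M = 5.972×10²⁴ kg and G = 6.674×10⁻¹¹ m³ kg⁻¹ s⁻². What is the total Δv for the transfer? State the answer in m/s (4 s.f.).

Δv_total ≈ 3146 m/s

μ = GM = 6.674×10⁻¹¹ × 5.972×10²⁴ = 3.986×10¹⁴ m³/s².
r₁ = 6804 km = 6.804×10⁶ m.
r₂ = 22130 km = 2.213×10⁷ m.
Transfer ellipse a_t = (r₁ + r₂)/2 = 1.447×10⁷ m.
At r₁: circular v_c1 = √(μ/r₁) = 7654 m/s; transfer-perigee v_p = √[μ(2/r₁ − 1/a_t)] = 9466 m/s.
Δv₁ = v_p − v_c1 = 1812 m/s.
At r₂: circular v_c2 = √(μ/r₂) = 4244 m/s; transfer-apogee v_a = √[μ(2/r₂ − 1/a_t)] = 2910 m/s.
Δv₂ = v_c2 − v_a = 1333 m/s.
Total Δv = Δv₁ + Δv₂ = 3146 m/s.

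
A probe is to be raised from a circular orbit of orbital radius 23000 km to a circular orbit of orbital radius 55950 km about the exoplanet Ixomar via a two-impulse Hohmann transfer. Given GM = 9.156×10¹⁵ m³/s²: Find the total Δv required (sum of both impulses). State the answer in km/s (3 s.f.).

r₁ = 23000 km = 2.300×10⁷ m.
r₂ = 55950 km = 5.595×10⁷ m.
Transfer ellipse a_t = (r₁ + r₂)/2 = 3.948×10⁷ m.
At r₁: circular v_c1 = √(μ/r₁) = 19950 m/s; transfer-periapsis v_p = √[μ(2/r₁ − 1/a_t)] = 23750 m/s.
Δv₁ = v_p − v_c1 = 3801 m/s.
At r₂: circular v_c2 = √(μ/r₂) = 12790 m/s; transfer-apoapsis v_a = √[μ(2/r₂ − 1/a_t)] = 9765 m/s.
Δv₂ = v_c2 − v_a = 3028 m/s.
Total Δv = Δv₁ + Δv₂ = 6829 m/s = 6.829 km/s.

Δv_total ≈ 6.83 km/s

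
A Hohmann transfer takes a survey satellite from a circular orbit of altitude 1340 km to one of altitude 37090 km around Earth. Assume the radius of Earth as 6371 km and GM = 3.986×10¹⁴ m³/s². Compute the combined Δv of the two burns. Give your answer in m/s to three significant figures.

r₁ = 6371 + 1340 = 7711.0 km = 7.7110×10⁶ m.
r₂ = 6371 + 37090 = 43461 km = 4.3461×10⁷ m.
Transfer ellipse a_t = (r₁ + r₂)/2 = 2.559×10⁷ m.
At r₁: circular v_c1 = √(μ/r₁) = 7190 m/s; transfer-perigee v_p = √[μ(2/r₁ − 1/a_t)] = 9370 m/s.
Δv₁ = v_p − v_c1 = 2181 m/s.
At r₂: circular v_c2 = √(μ/r₂) = 3028 m/s; transfer-apogee v_a = √[μ(2/r₂ − 1/a_t)] = 1663 m/s.
Δv₂ = v_c2 − v_a = 1366 m/s.
Total Δv = Δv₁ + Δv₂ = 3547 m/s.

Δv_total ≈ 3550 m/s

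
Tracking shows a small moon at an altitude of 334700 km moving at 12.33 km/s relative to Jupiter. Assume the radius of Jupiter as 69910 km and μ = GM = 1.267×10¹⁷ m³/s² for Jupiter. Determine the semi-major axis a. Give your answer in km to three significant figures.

a ≈ 2.67×10⁵ km

r = 69910 + 334700 = 4.0461×10⁵ km = 4.046×10⁸ m.
Specific orbital energy ε = v²/2 − μ/r = (12330)²/2 − 1.267×10¹⁷/4.046×10⁸ = -2.371×10⁸ J/kg.
Since ε = −μ/(2a), a = −μ/(2ε) = 2.672×10⁸ m = 2.6716×10⁵ km.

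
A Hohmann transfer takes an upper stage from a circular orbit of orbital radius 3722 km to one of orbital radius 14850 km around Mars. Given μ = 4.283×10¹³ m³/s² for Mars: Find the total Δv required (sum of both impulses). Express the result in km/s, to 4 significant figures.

Δv_total ≈ 1.521 km/s

r₁ = 3722 km = 3.722×10⁶ m.
r₂ = 14850 km = 1.485×10⁷ m.
Transfer ellipse a_t = (r₁ + r₂)/2 = 9.286×10⁶ m.
At r₁: circular v_c1 = √(μ/r₁) = 3392 m/s; transfer-periapsis v_p = √[μ(2/r₁ − 1/a_t)] = 4290 m/s.
Δv₁ = v_p − v_c1 = 897.5 m/s.
At r₂: circular v_c2 = √(μ/r₂) = 1698 m/s; transfer-apoapsis v_a = √[μ(2/r₂ − 1/a_t)] = 1075 m/s.
Δv₂ = v_c2 − v_a = 623.1 m/s.
Total Δv = Δv₁ + Δv₂ = 1521 m/s = 1.521 km/s.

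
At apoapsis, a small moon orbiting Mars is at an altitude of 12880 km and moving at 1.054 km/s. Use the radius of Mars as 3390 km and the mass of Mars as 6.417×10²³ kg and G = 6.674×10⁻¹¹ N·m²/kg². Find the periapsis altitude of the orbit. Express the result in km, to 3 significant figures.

μ = GM = 6.674×10⁻¹¹ × 6.417×10²³ = 4.283×10¹³ m³/s².
r_a = 3390 + 12880 = 16270 km = 1.627×10⁷ m.
Specific energy ε = v²/2 − μ/r = -2.077×10⁶ J/kg, so a = −μ/(2ε) = 1.031×10⁷ m.
The apsides satisfy r_p + r_a = 2a, so the periapsis radius is 2a − r_a = 4.352×10⁶ m = 4351.5 km.
Periapsis altitude = 4351.5 − 3390 = 961.52 km.

periapsis altitude ≈ 962 km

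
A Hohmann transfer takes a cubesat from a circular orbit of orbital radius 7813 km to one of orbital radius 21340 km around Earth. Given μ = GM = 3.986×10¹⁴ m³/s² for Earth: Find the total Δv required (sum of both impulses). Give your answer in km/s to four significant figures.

Δv_total ≈ 2.657 km/s

r₁ = 7813 km = 7.813×10⁶ m.
r₂ = 21340 km = 2.134×10⁷ m.
Transfer ellipse a_t = (r₁ + r₂)/2 = 1.458×10⁷ m.
At r₁: circular v_c1 = √(μ/r₁) = 7143 m/s; transfer-perigee v_p = √[μ(2/r₁ − 1/a_t)] = 8642 m/s.
Δv₁ = v_p − v_c1 = 1500 m/s.
At r₂: circular v_c2 = √(μ/r₂) = 4322 m/s; transfer-apogee v_a = √[μ(2/r₂ − 1/a_t)] = 3164 m/s.
Δv₂ = v_c2 − v_a = 1158 m/s.
Total Δv = Δv₁ + Δv₂ = 2657 m/s = 2.657 km/s.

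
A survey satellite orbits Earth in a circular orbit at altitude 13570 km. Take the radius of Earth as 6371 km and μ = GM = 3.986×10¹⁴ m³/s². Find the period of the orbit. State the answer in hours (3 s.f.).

T ≈ 7.78 hours

r = 6371 + 13570 = 19941 km = 1.9941×10⁷ m.
Kepler's third law: T = 2π√(r³/μ) = 2π√((1.994×10⁷)³ / 3.986×10¹⁴).
r³/μ = 1.989×10⁷ s², so T = 2π × 4.460×10³ = 2.802×10⁴ s.
Converting: 2.802×10⁴ s ÷ 3600 = 7.784 hours.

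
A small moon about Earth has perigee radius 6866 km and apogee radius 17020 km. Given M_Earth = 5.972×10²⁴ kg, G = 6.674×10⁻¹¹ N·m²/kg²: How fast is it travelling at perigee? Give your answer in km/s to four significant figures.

μ = GM = 6.674×10⁻¹¹ × 5.972×10²⁴ = 3.986×10¹⁴ m³/s².
Semi-major axis a = (r_p + r_a)/2 = 11943 km = 1.194×10⁷ m.
Vis-viva: v² = μ(2/r − 1/a) = 3.986×10¹⁴ × (2.913×10⁻⁷ − 8.373×10⁻⁸) = 8.273×10⁷ m²/s².
v = 9095 m/s = 9.095 km/s.

v ≈ 9.095 km/s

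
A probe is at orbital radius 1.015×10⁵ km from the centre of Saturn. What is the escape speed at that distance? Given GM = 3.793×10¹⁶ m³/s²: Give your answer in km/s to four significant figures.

v_esc ≈ 27.34 km/s

r = 1.015×10⁵ km = 1.015×10⁸ m.
Escape speed v_esc = √(2μ/r) = √(2 × 3.793×10¹⁶ / 1.015×10⁸) = √(7.474×10⁸) = 27340 m/s.
= 27.34 km/s.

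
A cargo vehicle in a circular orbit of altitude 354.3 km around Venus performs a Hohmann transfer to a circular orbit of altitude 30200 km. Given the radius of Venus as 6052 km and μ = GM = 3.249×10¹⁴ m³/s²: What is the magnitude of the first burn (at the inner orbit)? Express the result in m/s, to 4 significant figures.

r₁ = 6052 + 354.3 = 6406.3 km = 6.4063×10⁶ m.
r₂ = 6052 + 30200 = 36252 km = 3.6252×10⁷ m.
Transfer ellipse a_t = (r₁ + r₂)/2 = 2.133×10⁷ m.
At r₁: circular v_c1 = √(μ/r₁) = 7121 m/s; transfer-periapsis v_p = √[μ(2/r₁ − 1/a_t)] = 9284 m/s.
Δv₁ = v_p − v_c1 = 2163 m/s.

Δv ≈ 2163 m/s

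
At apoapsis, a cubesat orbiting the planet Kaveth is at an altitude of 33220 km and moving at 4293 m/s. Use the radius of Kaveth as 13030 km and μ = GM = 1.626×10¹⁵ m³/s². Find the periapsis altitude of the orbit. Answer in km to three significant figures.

r_a = 13030 + 33220 = 46250 km = 4.625×10⁷ m.
Specific energy ε = v²/2 − μ/r = -2.594×10⁷ J/kg, so a = −μ/(2ε) = 3.134×10⁷ m.
The apsides satisfy r_p + r_a = 2a, so the periapsis radius is 2a − r_a = 1.643×10⁷ m = 16429 km.
Periapsis altitude = 16429 − 13030 = 3398.7 km.

periapsis altitude ≈ 3400 km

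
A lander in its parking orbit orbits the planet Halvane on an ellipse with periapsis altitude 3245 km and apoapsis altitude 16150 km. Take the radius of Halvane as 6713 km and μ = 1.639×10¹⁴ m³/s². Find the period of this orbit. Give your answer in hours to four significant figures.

r_p = 6713 + 3245 = 9958.0 km = 9.9580×10⁶ m.
r_a = 6713 + 16150 = 22863 km = 2.2863×10⁷ m.
Semi-major axis a = (r_p + r_a)/2 = (9958.0 + 22863)/2 = 16410 km = 1.641×10⁷ m.
By Kepler's third law T = 2π√(a³/μ) = 2π × 5.193×10³ = 3.263×10⁴ s.
= 9.063 hours.

T ≈ 9.063 hours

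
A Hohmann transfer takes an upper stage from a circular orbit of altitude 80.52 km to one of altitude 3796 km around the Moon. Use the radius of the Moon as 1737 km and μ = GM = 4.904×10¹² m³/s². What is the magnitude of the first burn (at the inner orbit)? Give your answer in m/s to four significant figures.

r₁ = 1737 + 80.52 = 1817.5 km = 1.8175×10⁶ m.
r₂ = 1737 + 3796 = 5533.0 km = 5.5330×10⁶ m.
Transfer ellipse a_t = (r₁ + r₂)/2 = 3.675×10⁶ m.
At r₁: circular v_c1 = √(μ/r₁) = 1643 m/s; transfer-perilune v_p = √[μ(2/r₁ − 1/a_t)] = 2015 m/s.
Δv₁ = v_p − v_c1 = 372.8 m/s.

Δv ≈ 372.8 m/s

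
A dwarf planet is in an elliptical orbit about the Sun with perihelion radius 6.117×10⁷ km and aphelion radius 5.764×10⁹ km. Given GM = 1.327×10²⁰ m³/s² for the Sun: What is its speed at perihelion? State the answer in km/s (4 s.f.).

v ≈ 65.52 km/s

Semi-major axis a = (r_p + r_a)/2 = 2.9126×10⁹ km = 2.913×10¹² m.
Vis-viva: v² = μ(2/r − 1/a) = 1.327×10²⁰ × (3.270×10⁻¹¹ − 3.433×10⁻¹³) = 4.293×10⁹ m²/s².
v = 65520 m/s = 65.52 km/s.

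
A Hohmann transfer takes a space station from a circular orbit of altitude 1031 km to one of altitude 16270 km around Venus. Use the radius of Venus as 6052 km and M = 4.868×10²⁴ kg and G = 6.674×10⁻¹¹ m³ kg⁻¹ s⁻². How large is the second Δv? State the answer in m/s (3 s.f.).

μ = GM = 6.674×10⁻¹¹ × 4.868×10²⁴ = 3.249×10¹⁴ m³/s².
r₁ = 6052 + 1031 = 7083.0 km = 7.0830×10⁶ m.
r₂ = 6052 + 16270 = 22322 km = 2.2322×10⁷ m.
Transfer ellipse a_t = (r₁ + r₂)/2 = 1.470×10⁷ m.
At r₁: circular v_c1 = √(μ/r₁) = 6773 m/s; transfer-periapsis v_p = √[μ(2/r₁ − 1/a_t)] = 8345 m/s.
At r₂: circular v_c2 = √(μ/r₂) = 3815 m/s; transfer-apoapsis v_a = √[μ(2/r₂ − 1/a_t)] = 2648 m/s.
Δv₂ = v_c2 − v_a = 1167 m/s.

Δv ≈ 1170 m/s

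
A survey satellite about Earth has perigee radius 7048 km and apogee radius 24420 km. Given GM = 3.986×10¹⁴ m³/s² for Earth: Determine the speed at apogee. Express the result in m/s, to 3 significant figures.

v ≈ 2700 m/s

Semi-major axis a = (r_p + r_a)/2 = 15734 km = 1.573×10⁷ m.
Vis-viva: v² = μ(2/r − 1/a) = 3.986×10¹⁴ × (8.190×10⁻⁸ − 6.356×10⁻⁸) = 7.312×10⁶ m²/s².
v = 2704 m/s.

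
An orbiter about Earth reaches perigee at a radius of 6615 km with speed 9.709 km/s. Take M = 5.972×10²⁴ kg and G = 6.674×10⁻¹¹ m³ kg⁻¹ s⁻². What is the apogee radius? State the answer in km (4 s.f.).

μ = GM = 6.674×10⁻¹¹ × 5.972×10²⁴ = 3.986×10¹⁴ m³/s².
r_p = 6.615×10⁶ m.
Specific energy ε = v²/2 − μ/r = -1.312×10⁷ J/kg, so a = −μ/(2ε) = 1.519×10⁷ m.
The apsides satisfy r_p + r_a = 2a, so the apogee radius is 2a − r_p = 2.376×10⁷ m = 23763 km.

apogee radius ≈ 23760 km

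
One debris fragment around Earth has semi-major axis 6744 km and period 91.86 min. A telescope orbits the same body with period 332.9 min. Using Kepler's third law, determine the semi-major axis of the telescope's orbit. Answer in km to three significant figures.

a₂ ≈ 15900 km

Kepler's third law: a³ ∝ T², so a₂ = a₁ (T₂/T₁)^(2/3).
T₂/T₁ = 3.624, (T₂/T₁)^(2/3) = 2.359.
a₂ = 6744 × 2.359 = 15910 km.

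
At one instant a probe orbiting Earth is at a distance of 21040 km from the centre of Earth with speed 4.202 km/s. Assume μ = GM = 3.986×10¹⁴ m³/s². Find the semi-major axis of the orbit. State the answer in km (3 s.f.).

r = 2.104×10⁷ m.
Specific orbital energy ε = v²/2 − μ/r = (4202)²/2 − 3.986×10¹⁴/2.104×10⁷ = -1.012×10⁷ J/kg.
Since ε = −μ/(2a), a = −μ/(2ε) = 1.970×10⁷ m = 19701 km.

a ≈ 19700 km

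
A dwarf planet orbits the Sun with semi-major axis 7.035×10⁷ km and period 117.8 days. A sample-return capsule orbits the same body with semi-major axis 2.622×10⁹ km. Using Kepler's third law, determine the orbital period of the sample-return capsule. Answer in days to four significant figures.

T₂ ≈ 26800 days

Kepler's third law: T² ∝ a³, so T₂ = T₁ (a₂/a₁)^(3/2).
a₂/a₁ = 37.27, (a₂/a₁)^(3/2) = 227.5.
T₂ = 117.8 × 227.5 = 26800 days.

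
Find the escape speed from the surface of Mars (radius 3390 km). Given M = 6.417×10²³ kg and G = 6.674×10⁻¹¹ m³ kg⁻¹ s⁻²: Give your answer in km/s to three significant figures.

μ = GM = 6.674×10⁻¹¹ × 6.417×10²³ = 4.283×10¹³ m³/s².
r = R = 3.390×10⁶ m.
Escape speed v_esc = √(2μ/r) = √(2 × 4.283×10¹³ / 3.390×10⁶) = √(2.527×10⁷) = 5027 m/s.
= 5.027 km/s.

v_esc ≈ 5.03 km/s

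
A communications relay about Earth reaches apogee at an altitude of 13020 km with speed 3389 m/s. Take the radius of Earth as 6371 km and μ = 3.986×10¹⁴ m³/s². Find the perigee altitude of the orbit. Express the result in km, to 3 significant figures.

perigee altitude ≈ 1150 km

r_a = 6371 + 13020 = 19391 km = 1.939×10⁷ m.
Specific energy ε = v²/2 − μ/r = -1.481×10⁷ J/kg, so a = −μ/(2ε) = 1.345×10⁷ m.
The apsides satisfy r_p + r_a = 2a, so the perigee radius is 2a − r_a = 7.517×10⁶ m = 7517.3 km.
Perigee altitude = 7517.3 − 6371 = 1146.3 km.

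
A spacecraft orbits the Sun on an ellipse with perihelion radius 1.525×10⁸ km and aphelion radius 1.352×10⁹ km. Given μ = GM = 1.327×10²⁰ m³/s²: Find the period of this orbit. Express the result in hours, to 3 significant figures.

T ≈ 98900 hours

Semi-major axis a = (r_p + r_a)/2 = (1.5250×10⁸ + 1.3520×10⁹)/2 = 7.5225×10⁸ km = 7.522×10¹¹ m.
By Kepler's third law T = 2π√(a³/μ) = 2π × 5.664×10⁷ = 3.559×10⁸ s.
= 98850 hours.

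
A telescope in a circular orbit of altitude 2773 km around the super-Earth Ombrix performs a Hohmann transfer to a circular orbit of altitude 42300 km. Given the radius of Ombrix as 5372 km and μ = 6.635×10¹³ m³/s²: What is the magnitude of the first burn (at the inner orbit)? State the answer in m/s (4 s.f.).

Δv ≈ 876.1 m/s

r₁ = 5372 + 2773 = 8145.0 km = 8.1450×10⁶ m.
r₂ = 5372 + 42300 = 47672 km = 4.7672×10⁷ m.
Transfer ellipse a_t = (r₁ + r₂)/2 = 2.791×10⁷ m.
At r₁: circular v_c1 = √(μ/r₁) = 2854 m/s; transfer-periapsis v_p = √[μ(2/r₁ − 1/a_t)] = 3730 m/s.
Δv₁ = v_p − v_c1 = 876.1 m/s.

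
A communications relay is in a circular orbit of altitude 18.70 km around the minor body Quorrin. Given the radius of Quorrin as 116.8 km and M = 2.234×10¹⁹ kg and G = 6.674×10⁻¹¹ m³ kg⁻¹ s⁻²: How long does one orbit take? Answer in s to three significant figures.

T ≈ 8120 s

μ = GM = 6.674×10⁻¹¹ × 2.234×10¹⁹ = 1.491×10⁹ m³/s².
r = 116.8 + 18.70 = 135.50 km = 1.3550×10⁵ m.
Kepler's third law: T = 2π√(r³/μ) = 2π√((1.355×10⁵)³ / 1.491×10⁹).
r³/μ = 1.669×10⁶ s², so T = 2π × 1.292×10³ = 8.116×10³ s.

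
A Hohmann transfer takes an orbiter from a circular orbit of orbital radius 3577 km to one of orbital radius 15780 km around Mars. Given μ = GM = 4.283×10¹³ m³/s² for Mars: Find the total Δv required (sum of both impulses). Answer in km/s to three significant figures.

r₁ = 3577 km = 3.577×10⁶ m.
r₂ = 15780 km = 1.578×10⁷ m.
Transfer ellipse a_t = (r₁ + r₂)/2 = 9.678×10⁶ m.
At r₁: circular v_c1 = √(μ/r₁) = 3460 m/s; transfer-periapsis v_p = √[μ(2/r₁ − 1/a_t)] = 4418 m/s.
Δv₁ = v_p − v_c1 = 958.1 m/s.
At r₂: circular v_c2 = √(μ/r₂) = 1647 m/s; transfer-apoapsis v_a = √[μ(2/r₂ − 1/a_t)] = 1002 m/s.
Δv₂ = v_c2 − v_a = 645.9 m/s.
Total Δv = Δv₁ + Δv₂ = 1604 m/s = 1.604 km/s.

Δv_total ≈ 1.60 km/s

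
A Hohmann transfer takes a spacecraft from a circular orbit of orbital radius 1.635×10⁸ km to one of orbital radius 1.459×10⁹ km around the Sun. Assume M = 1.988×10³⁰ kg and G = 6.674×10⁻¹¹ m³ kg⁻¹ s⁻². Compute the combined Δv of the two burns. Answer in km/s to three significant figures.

μ = GM = 6.674×10⁻¹¹ × 1.988×10³⁰ = 1.327×10²⁰ m³/s².
r₁ = 1.635×10⁸ km = 1.635×10¹¹ m.
r₂ = 1.459×10⁹ km = 1.459×10¹² m.
Transfer ellipse a_t = (r₁ + r₂)/2 = 8.112×10¹¹ m.
At r₁: circular v_c1 = √(μ/r₁) = 28490 m/s; transfer-perihelion v_p = √[μ(2/r₁ − 1/a_t)] = 38200 m/s.
Δv₁ = v_p − v_c1 = 9716 m/s.
At r₂: circular v_c2 = √(μ/r₂) = 9536 m/s; transfer-aphelion v_a = √[μ(2/r₂ − 1/a_t)] = 4281 m/s.
Δv₂ = v_c2 − v_a = 5255 m/s.
Total Δv = Δv₁ + Δv₂ = 14970 m/s = 14.97 km/s.

Δv_total ≈ 15.0 km/s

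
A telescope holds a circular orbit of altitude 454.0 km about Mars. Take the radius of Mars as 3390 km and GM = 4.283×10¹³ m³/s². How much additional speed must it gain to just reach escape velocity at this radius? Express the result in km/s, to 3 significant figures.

Δv ≈ 1.38 km/s

r = 3390 + 454.0 = 3844.0 km = 3.8440×10⁶ m.
Circular speed v_c = √(μ/r) = 3338 m/s.
Escape speed v_esc = √(2μ/r) = √2 × v_c = 4721 m/s.
Δv = v_esc − v_c = 1383 m/s = 1.383 km/s.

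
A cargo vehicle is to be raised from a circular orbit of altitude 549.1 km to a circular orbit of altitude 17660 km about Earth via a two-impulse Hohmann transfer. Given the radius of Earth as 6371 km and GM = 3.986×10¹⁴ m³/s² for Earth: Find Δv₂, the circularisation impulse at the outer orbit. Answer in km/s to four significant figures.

r₁ = 6371 + 549.1 = 6920.1 km = 6.9201×10⁶ m.
r₂ = 6371 + 17660 = 24031 km = 2.4031×10⁷ m.
Transfer ellipse a_t = (r₁ + r₂)/2 = 1.548×10⁷ m.
At r₁: circular v_c1 = √(μ/r₁) = 7589 m/s; transfer-perigee v_p = √[μ(2/r₁ − 1/a_t)] = 9457 m/s.
At r₂: circular v_c2 = √(μ/r₂) = 4073 m/s; transfer-apogee v_a = √[μ(2/r₂ − 1/a_t)] = 2723 m/s.
Δv₂ = v_c2 − v_a = 1349 m/s.
= 1.349 km/s.

Δv ≈ 1.349 km/s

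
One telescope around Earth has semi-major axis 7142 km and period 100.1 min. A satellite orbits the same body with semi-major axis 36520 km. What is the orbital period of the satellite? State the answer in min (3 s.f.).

T₂ ≈ 1160 min

Kepler's third law: T² ∝ a³, so T₂ = T₁ (a₂/a₁)^(3/2).
a₂/a₁ = 5.113, (a₂/a₁)^(3/2) = 11.56.
T₂ = 100.1 × 11.56 = 1157 min.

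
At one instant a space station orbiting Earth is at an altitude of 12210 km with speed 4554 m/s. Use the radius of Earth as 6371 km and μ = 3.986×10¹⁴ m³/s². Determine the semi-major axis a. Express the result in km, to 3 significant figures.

a ≈ 18000 km

r = 6371 + 12210 = 18581 km = 1.858×10⁷ m.
Specific orbital energy ε = v²/2 − μ/r = (4554)²/2 − 3.986×10¹⁴/1.858×10⁷ = -1.108×10⁷ J/kg.
Since ε = −μ/(2a), a = −μ/(2ε) = 1.798×10⁷ m = 17983 km.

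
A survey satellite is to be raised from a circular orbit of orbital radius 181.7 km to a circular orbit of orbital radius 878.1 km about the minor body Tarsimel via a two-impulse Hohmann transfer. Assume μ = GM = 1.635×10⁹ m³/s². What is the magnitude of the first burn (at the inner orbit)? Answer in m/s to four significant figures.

r₁ = 181.7 km = 1.817×10⁵ m.
r₂ = 878.1 km = 8.781×10⁵ m.
Transfer ellipse a_t = (r₁ + r₂)/2 = 5.299×10⁵ m.
At r₁: circular v_c1 = √(μ/r₁) = 94.86 m/s; transfer-periapsis v_p = √[μ(2/r₁ − 1/a_t)] = 122.1 m/s.
Δv₁ = v_p − v_c1 = 27.25 m/s.

Δv ≈ 27.25 m/s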